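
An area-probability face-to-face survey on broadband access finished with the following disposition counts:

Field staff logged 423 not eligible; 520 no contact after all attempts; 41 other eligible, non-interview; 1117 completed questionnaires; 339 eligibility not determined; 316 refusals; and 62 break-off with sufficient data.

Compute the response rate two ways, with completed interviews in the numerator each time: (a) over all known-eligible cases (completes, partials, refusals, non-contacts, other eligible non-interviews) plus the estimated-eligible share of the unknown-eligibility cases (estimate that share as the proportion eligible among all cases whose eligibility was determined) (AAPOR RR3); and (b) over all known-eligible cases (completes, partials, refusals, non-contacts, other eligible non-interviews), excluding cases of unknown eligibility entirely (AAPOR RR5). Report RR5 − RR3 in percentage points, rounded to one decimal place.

Num: 1117
Determined eligible: 1117 + 62 + 316 + 520 + 41 = 2056
e = 2056 / (2056 + 423) = 2056 / 2479 = 0.8294
Estimated eligible among unknowns: 0.8294 × 339 = 281.17
Base: 2056 + 281.17 = 2337.17
RR3 = 1117 / 2337.17 = 0.4779
Base: 1117 + 62 + 316 + 520 + 41 = 2056
RR5 = 1117 / 2056 = 0.5433
Difference = 54.33 − 47.79 = 6.54 percentage points

6.5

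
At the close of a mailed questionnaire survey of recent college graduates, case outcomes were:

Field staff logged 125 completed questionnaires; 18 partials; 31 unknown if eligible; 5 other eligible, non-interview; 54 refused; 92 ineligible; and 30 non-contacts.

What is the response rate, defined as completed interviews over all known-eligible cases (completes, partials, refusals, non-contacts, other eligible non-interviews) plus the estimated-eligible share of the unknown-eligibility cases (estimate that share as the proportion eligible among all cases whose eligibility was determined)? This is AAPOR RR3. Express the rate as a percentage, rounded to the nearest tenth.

Numerator = 125
Eligible (known) = 125 + 18 + 54 + 30 + 5 = 232
e = 232 / (232 + 92) = 232 / 324 = 0.7160
Eligible share of unknowns = 0.7160 × 31 = 22.20
Base = 232 + 22.20 = 254.20
RR3 = 125 / 254.20 = 0.4917

49.2%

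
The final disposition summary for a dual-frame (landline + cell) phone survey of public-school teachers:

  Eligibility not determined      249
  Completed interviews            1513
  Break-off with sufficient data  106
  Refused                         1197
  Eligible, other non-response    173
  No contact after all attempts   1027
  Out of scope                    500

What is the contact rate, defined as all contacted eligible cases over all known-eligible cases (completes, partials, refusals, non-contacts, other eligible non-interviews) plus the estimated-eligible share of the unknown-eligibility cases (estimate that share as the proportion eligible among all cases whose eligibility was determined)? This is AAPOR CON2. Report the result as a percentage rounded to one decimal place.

Top → 1513 + 106 + 1197 + 173 = 2989
Determined eligible → 1513 + 106 + 1197 + 1027 + 173 = 4016
e = 4016 / (4016 + 500) = 4016 / 4516 = 0.8893
Eligible share of unknowns → 0.8893 × 249 = 221.44
Denominator → 4016 + 221.44 = 4237.44
CON2 = 2989 / 4237.44 = 0.7054

70.5%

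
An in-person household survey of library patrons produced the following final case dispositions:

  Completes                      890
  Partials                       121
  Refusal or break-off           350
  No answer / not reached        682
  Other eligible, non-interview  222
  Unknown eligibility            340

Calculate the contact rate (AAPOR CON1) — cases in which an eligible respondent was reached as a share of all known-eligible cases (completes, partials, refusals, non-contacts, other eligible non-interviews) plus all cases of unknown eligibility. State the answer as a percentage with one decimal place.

Numerator → 890 + 121 + 350 + 222 = 1583
Denom → 890 + 121 + 350 + 682 + 222 + 340 = 2605
CON1 = 1583 / 2605 = 0.6077

60.8%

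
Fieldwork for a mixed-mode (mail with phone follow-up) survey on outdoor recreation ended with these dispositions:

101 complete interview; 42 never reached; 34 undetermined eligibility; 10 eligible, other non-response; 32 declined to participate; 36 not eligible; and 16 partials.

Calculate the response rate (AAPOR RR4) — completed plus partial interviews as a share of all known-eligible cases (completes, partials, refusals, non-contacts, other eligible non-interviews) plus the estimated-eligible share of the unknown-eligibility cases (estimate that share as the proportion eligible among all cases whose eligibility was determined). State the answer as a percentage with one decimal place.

50.9%

Numerator = 101 + 16 = 117
Determined eligible = 101 + 16 + 32 + 42 + 10 = 201
e = 201 / (201 + 36) = 201 / 237 = 0.8481
e × U = 0.8481 × 34 = 28.84
Base = 201 + 28.84 = 229.84
RR4 = 117 / 229.84 = 0.5090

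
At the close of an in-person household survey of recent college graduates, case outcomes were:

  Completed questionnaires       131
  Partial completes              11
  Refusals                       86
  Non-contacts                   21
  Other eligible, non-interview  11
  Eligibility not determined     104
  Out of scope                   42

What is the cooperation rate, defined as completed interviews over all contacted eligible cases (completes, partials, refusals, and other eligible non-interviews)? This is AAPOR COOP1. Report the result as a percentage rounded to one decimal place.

Num = 131
Denom = 131 + 11 + 86 + 11 = 239
COOP1 = 131 / 239 = 0.5481

54.8%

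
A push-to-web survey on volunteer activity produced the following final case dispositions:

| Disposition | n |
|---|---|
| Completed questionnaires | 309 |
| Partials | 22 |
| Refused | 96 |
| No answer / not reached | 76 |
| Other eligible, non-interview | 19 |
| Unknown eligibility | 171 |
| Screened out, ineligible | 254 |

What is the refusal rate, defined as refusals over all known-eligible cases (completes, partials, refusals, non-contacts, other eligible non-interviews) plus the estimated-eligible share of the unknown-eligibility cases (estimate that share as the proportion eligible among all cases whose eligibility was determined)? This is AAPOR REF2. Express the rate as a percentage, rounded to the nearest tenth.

Numerator → 96
Determined eligible → 309 + 22 + 96 + 76 + 19 = 522
e = 522 / (522 + 254) = 522 / 776 = 0.6727
Estimated eligible among unknowns → 0.6727 × 171 = 115.03
Denominator → 522 + 115.03 = 637.03
REF2 = 96 / 637.03 = 0.1507

15.1%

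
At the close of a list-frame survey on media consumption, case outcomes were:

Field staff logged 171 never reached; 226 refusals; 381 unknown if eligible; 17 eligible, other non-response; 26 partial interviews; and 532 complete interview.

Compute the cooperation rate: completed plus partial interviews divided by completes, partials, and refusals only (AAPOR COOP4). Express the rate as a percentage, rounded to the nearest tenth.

71.2%

Numerator = 532 + 26 = 558
Denom = 532 + 26 + 226 = 784
COOP4 = 558 / 784 = 0.7117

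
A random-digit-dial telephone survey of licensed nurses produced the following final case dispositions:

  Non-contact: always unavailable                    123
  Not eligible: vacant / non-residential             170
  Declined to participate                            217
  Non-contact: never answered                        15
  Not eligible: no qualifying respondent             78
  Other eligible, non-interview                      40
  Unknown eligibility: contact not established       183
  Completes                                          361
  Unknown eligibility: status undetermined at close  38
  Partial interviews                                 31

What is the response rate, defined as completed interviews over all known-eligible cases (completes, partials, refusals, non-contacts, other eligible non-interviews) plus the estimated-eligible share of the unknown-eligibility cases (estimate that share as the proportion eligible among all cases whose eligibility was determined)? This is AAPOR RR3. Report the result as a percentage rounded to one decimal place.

Non-contacts = 15 + 123 = 138
Unknown eligibility = 183 + 38 = 221
Screened out, ineligible = 78 + 170 = 248
Num: 361
Determined eligible: 361 + 31 + 217 + 138 + 40 = 787
e = 787 / (787 + 248) = 787 / 1035 = 0.7604
e × U: 0.7604 × 221 = 168.05
Base: 787 + 168.05 = 955.05
RR3 = 361 / 955.05 = 0.3780

37.8%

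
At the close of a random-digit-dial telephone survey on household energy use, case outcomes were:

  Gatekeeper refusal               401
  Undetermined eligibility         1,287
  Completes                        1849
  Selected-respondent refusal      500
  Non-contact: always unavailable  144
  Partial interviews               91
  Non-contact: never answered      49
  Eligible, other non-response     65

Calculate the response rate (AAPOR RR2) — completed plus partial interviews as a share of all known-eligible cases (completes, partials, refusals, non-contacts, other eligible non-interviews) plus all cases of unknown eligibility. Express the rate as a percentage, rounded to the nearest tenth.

Refusals = 401 + 500 = 901
No answer / not reached = 49 + 144 = 193
Num → 1849 + 91 = 1940
Denominator → 1849 + 91 + 901 + 193 + 65 + 1287 = 4386
RR2 = 1940 / 4386 = 0.4423

44.2%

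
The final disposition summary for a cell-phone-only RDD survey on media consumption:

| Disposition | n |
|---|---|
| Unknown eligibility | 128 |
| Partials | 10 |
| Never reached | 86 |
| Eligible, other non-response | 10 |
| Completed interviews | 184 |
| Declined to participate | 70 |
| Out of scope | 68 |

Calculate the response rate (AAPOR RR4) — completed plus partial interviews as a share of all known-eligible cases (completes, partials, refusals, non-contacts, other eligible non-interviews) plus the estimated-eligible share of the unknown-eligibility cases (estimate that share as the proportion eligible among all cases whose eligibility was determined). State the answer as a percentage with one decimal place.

41.5%

Numerator → 184 + 10 = 194
Determined eligible → 184 + 10 + 70 + 86 + 10 = 360
e = 360 / (360 + 68) = 360 / 428 = 0.8411
Eligible share of unknowns → 0.8411 × 128 = 107.66
Base → 360 + 107.66 = 467.66
RR4 = 194 / 467.66 = 0.4148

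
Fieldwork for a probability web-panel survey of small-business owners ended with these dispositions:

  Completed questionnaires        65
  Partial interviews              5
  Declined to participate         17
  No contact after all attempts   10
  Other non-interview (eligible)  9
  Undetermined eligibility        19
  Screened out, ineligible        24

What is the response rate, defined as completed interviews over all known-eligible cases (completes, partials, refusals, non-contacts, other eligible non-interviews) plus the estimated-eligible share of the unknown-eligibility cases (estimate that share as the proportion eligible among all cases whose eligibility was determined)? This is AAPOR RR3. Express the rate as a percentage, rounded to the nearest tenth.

Numerator: 65
Eligible (known): 65 + 5 + 17 + 10 + 9 = 106
e = 106 / (106 + 24) = 106 / 130 = 0.8154
Eligible share of unknowns: 0.8154 × 19 = 15.49
Base: 106 + 15.49 = 121.49
RR3 = 65 / 121.49 = 0.5350

53.5%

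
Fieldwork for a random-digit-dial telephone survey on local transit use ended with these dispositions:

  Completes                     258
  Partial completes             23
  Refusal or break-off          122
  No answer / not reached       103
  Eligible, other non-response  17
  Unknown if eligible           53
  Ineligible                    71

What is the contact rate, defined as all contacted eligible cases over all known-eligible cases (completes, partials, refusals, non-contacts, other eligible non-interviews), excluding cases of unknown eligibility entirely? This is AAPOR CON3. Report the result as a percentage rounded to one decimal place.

Numerator = 258 + 23 + 122 + 17 = 420
Denom = 258 + 23 + 122 + 103 + 17 = 523
CON3 = 420 / 523 = 0.8031

80.3%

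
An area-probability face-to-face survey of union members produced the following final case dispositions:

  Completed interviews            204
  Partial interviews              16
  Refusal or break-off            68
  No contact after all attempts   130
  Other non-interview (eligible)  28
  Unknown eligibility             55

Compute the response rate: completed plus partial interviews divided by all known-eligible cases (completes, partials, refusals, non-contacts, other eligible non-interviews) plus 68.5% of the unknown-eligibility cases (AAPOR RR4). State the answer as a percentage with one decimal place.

45.5%

Numerator = 204 + 16 = 220
Known eligible = 204 + 16 + 68 + 130 + 28 = 446
e × U = 0.6850 × 55 = 37.68
Denom = 446 + 37.68 = 483.68
RR4 = 220 / 483.68 = 0.4548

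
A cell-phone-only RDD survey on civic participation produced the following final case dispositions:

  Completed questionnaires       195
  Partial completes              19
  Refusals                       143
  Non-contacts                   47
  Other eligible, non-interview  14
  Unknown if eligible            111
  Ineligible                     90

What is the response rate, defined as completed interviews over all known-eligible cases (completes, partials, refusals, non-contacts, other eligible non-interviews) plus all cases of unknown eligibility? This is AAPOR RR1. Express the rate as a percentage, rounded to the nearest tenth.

Numerator → 195
Denom → 195 + 19 + 143 + 47 + 14 + 111 = 529
RR1 = 195 / 529 = 0.3686

36.9%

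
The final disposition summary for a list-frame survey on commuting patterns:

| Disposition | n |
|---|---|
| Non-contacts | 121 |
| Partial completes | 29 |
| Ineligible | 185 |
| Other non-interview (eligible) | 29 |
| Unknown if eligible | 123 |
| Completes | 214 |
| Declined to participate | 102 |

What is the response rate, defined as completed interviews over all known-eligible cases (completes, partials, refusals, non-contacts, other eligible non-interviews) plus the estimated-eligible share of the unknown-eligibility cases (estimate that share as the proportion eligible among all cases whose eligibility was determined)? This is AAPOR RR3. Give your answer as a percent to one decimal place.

36.6%

Top → 214
Known eligible → 214 + 29 + 102 + 121 + 29 = 495
e = 495 / (495 + 185) = 495 / 680 = 0.7279
Estimated eligible among unknowns → 0.7279 × 123 = 89.53
Base → 495 + 89.53 = 584.53
RR3 = 214 / 584.53 = 0.3661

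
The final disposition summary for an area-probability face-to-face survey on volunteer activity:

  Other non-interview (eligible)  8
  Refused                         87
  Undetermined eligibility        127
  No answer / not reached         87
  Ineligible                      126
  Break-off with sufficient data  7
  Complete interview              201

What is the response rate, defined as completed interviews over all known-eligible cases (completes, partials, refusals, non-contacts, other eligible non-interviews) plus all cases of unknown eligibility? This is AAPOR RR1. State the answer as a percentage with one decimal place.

Numerator → 201
Base → 201 + 7 + 87 + 87 + 8 + 127 = 517
RR1 = 201 / 517 = 0.3888

38.9%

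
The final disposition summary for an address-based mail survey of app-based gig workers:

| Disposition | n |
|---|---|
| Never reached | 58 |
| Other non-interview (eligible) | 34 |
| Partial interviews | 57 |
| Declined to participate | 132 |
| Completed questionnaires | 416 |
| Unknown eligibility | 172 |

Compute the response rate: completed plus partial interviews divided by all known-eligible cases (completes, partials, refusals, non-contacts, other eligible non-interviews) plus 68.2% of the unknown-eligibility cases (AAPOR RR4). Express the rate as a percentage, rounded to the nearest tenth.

58.1%

Top: 416 + 57 = 473
Known eligible: 416 + 57 + 132 + 58 + 34 = 697
Eligible share of unknowns: 0.6820 × 172 = 117.30
Base: 697 + 117.30 = 814.30
RR4 = 473 / 814.30 = 0.5809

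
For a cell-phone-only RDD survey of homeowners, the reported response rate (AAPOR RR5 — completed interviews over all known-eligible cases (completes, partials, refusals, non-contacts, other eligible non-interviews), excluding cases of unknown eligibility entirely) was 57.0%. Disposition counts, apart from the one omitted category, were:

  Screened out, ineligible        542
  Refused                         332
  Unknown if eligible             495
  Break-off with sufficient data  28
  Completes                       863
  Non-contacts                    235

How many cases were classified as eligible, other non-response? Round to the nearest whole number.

56

RR5 = 863 / D = 0.570
D = 863 / 0.570 = 1514.0
Remaining denominator categories sum to 1458
eligible, other non-response = 1514.0 − 1458 ≈ 56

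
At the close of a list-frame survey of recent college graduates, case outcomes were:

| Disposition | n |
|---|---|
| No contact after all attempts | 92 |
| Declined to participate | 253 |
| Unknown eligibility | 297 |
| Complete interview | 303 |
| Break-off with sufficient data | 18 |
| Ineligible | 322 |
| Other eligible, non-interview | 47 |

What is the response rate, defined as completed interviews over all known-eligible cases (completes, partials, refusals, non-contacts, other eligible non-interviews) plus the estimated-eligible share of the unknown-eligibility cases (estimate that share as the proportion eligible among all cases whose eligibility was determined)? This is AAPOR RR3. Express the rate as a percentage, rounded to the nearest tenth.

Top: 303
Eligible (known): 303 + 18 + 253 + 92 + 47 = 713
e = 713 / (713 + 322) = 713 / 1035 = 0.6889
Estimated eligible among unknowns: 0.6889 × 297 = 204.60
Base: 713 + 204.60 = 917.60
RR3 = 303 / 917.60 = 0.3302

33.0%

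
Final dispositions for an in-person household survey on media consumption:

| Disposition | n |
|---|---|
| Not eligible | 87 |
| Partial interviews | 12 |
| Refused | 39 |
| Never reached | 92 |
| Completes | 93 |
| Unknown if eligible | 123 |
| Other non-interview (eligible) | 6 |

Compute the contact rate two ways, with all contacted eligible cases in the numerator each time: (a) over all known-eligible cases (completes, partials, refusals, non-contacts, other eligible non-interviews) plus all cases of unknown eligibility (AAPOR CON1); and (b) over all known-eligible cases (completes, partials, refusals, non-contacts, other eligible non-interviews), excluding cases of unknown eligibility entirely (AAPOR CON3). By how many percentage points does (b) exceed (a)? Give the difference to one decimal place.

Top = 93 + 12 + 39 + 6 = 150
Denom = 93 + 12 + 39 + 92 + 6 + 123 = 365
CON1 = 150 / 365 = 0.4110
Denom = 93 + 12 + 39 + 92 + 6 = 242
CON3 = 150 / 242 = 0.6198
Difference = 61.98 − 41.10 = 20.88 percentage points

20.9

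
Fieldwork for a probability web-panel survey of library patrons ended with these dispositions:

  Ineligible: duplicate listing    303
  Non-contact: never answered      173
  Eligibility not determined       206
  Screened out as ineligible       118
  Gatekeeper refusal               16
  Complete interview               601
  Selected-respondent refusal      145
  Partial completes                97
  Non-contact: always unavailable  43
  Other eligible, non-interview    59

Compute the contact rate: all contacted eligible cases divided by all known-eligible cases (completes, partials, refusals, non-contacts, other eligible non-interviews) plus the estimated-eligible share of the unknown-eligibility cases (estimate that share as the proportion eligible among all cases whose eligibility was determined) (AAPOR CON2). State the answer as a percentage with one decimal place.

Refusal or break-off = 16 + 145 = 161
No answer / not reached = 173 + 43 = 216
Screened out, ineligible = 118 + 303 = 421
Top: 601 + 97 + 161 + 59 = 918
Known eligible: 601 + 97 + 161 + 216 + 59 = 1134
e = 1134 / (1134 + 421) = 1134 / 1555 = 0.7293
e × U: 0.7293 × 206 = 150.24
Denom: 1134 + 150.24 = 1284.24
CON2 = 918 / 1284.24 = 0.7148

71.5%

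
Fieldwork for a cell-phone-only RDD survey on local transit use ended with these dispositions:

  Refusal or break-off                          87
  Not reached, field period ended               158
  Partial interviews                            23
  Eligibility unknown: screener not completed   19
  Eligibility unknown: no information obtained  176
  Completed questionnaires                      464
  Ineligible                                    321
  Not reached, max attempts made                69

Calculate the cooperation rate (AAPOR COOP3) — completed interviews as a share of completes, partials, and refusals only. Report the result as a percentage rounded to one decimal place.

Never reached = 158 + 69 = 227
Unknown if eligible = 19 + 176 = 195
Num = 464
Denominator = 464 + 23 + 87 = 574
COOP3 = 464 / 574 = 0.8084

80.8%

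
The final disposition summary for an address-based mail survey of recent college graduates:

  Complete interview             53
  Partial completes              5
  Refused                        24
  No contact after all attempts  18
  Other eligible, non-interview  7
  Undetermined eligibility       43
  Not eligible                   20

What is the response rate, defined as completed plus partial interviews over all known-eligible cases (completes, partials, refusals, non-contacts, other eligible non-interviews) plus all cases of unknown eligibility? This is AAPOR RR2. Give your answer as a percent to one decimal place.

38.7%

Top = 53 + 5 = 58
Base = 53 + 5 + 24 + 18 + 7 + 43 = 150
RR2 = 58 / 150 = 0.3867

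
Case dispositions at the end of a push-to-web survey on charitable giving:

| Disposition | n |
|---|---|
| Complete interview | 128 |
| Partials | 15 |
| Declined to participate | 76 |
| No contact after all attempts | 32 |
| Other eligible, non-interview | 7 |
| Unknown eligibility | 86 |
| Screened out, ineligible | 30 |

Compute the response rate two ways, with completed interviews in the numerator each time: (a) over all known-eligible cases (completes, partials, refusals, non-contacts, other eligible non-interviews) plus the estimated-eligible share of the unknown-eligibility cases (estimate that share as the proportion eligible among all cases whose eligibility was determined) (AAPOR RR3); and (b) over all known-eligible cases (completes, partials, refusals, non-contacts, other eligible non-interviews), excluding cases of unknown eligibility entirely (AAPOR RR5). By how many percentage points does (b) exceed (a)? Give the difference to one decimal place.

Num → 128
Eligible (known) → 128 + 15 + 76 + 32 + 7 = 258
e = 258 / (258 + 30) = 258 / 288 = 0.8958
e × U → 0.8958 × 86 = 77.04
Denominator → 258 + 77.04 = 335.04
RR3 = 128 / 335.04 = 0.3820
Denominator → 128 + 15 + 76 + 32 + 7 = 258
RR5 = 128 / 258 = 0.4961
Difference = 49.61 − 38.20 = 11.41 percentage points

11.4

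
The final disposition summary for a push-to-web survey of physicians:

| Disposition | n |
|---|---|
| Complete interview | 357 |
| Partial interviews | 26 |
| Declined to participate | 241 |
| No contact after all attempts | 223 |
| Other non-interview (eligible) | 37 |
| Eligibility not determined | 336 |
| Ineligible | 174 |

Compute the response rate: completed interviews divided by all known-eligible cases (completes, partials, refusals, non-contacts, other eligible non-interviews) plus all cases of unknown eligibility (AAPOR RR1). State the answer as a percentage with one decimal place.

Numerator: 357
Base: 357 + 26 + 241 + 223 + 37 + 336 = 1220
RR1 = 357 / 1220 = 0.2926

29.3%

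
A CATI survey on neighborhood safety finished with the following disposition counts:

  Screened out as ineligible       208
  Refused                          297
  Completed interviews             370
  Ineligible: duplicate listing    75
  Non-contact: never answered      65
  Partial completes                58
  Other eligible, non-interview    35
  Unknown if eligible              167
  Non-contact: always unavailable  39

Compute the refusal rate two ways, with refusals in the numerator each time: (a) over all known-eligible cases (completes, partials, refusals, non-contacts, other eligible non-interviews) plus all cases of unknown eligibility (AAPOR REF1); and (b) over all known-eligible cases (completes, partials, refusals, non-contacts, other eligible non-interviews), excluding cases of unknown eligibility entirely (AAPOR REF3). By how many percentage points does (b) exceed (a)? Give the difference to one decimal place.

Non-contacts = 65 + 39 = 104
Screened out, ineligible = 208 + 75 = 283
Top = 297
Denom = 370 + 58 + 297 + 104 + 35 + 167 = 1031
REF1 = 297 / 1031 = 0.2881
Denom = 370 + 58 + 297 + 104 + 35 = 864
REF3 = 297 / 864 = 0.3438
Difference = 34.38 − 28.81 = 5.57 percentage points

5.6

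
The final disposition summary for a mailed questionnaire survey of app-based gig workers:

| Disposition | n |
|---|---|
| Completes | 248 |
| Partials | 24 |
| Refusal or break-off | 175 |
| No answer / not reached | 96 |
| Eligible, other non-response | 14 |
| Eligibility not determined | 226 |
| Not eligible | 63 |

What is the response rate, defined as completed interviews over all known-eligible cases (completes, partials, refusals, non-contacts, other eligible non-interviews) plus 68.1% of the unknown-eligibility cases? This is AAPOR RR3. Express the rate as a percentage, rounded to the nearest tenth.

34.9%

Numerator → 248
Eligible (known) → 248 + 24 + 175 + 96 + 14 = 557
Eligible share of unknowns → 0.6810 × 226 = 153.91
Base → 557 + 153.91 = 710.91
RR3 = 248 / 710.91 = 0.3488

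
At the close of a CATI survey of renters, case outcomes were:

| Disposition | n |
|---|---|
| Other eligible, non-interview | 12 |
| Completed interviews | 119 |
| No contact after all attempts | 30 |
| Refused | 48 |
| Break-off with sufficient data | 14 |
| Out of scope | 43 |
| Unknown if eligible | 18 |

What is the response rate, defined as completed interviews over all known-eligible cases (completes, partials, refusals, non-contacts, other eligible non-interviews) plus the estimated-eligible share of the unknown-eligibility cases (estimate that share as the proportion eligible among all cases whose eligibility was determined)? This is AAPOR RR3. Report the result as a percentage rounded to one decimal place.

50.0%

Num: 119
Determined eligible: 119 + 14 + 48 + 30 + 12 = 223
e = 223 / (223 + 43) = 223 / 266 = 0.8383
Estimated eligible among unknowns: 0.8383 × 18 = 15.09
Denominator: 223 + 15.09 = 238.09
RR3 = 119 / 238.09 = 0.4998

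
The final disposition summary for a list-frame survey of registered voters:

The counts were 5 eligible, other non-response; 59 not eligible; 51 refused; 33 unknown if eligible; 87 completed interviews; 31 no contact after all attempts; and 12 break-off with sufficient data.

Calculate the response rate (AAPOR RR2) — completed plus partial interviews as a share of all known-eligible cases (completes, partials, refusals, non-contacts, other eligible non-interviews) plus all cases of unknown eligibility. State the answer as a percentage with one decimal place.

Top = 87 + 12 = 99
Base = 87 + 12 + 51 + 31 + 5 + 33 = 219
RR2 = 99 / 219 = 0.4521

45.2%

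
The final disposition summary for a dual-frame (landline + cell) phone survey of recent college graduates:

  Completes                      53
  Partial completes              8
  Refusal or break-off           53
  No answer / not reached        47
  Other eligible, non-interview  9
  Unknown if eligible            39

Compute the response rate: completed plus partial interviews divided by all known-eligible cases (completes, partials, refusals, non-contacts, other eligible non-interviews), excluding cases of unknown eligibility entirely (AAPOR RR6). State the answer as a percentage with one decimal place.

Numerator = 53 + 8 = 61
Base = 53 + 8 + 53 + 47 + 9 = 170
RR6 = 61 / 170 = 0.3588

35.9%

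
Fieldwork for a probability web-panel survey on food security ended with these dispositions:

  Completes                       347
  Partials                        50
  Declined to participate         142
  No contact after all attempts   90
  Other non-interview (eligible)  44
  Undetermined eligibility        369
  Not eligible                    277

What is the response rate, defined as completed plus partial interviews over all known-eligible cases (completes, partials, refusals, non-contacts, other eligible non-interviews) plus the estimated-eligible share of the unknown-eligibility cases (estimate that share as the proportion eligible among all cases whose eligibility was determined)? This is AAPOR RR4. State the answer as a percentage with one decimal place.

Numerator = 347 + 50 = 397
Eligible (known) = 347 + 50 + 142 + 90 + 44 = 673
e = 673 / (673 + 277) = 673 / 950 = 0.7084
Eligible share of unknowns = 0.7084 × 369 = 261.40
Denom = 673 + 261.40 = 934.40
RR4 = 397 / 934.40 = 0.4249

42.5%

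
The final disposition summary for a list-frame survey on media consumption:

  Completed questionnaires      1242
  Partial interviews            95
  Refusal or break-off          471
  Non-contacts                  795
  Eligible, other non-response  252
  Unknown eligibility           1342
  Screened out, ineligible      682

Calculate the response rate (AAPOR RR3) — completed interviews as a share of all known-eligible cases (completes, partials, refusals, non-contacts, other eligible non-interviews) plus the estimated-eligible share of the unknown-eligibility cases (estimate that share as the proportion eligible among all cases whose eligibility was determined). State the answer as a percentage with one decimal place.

Top → 1242
Determined eligible → 1242 + 95 + 471 + 795 + 252 = 2855
e = 2855 / (2855 + 682) = 2855 / 3537 = 0.8072
Eligible share of unknowns → 0.8072 × 1342 = 1083.26
Denominator → 2855 + 1083.26 = 3938.26
RR3 = 1242 / 3938.26 = 0.3154

31.5%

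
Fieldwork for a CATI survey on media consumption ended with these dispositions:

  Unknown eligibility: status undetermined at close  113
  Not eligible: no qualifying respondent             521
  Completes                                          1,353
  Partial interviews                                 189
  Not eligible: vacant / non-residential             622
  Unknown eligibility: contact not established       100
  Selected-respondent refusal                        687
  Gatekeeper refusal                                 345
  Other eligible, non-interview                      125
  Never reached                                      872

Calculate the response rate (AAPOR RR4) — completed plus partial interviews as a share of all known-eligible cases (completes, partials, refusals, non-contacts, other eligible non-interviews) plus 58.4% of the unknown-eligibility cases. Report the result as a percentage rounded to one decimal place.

Refused = 345 + 687 = 1032
Unknown if eligible = 100 + 113 = 213
Screened out, ineligible = 521 + 622 = 1143
Top → 1353 + 189 = 1542
Determined eligible → 1353 + 189 + 1032 + 872 + 125 = 3571
Estimated eligible among unknowns → 0.5840 × 213 = 124.39
Denominator → 3571 + 124.39 = 3695.39
RR4 = 1542 / 3695.39 = 0.4173

41.7%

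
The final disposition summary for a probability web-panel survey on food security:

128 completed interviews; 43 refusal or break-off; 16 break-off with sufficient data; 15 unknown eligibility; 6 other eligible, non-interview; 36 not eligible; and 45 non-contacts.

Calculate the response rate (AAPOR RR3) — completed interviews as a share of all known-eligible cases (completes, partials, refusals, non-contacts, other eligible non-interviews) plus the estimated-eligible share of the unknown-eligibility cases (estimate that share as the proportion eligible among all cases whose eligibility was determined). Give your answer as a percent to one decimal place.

Num → 128
Eligible (known) → 128 + 16 + 43 + 45 + 6 = 238
e = 238 / (238 + 36) = 238 / 274 = 0.8686
Estimated eligible among unknowns → 0.8686 × 15 = 13.03
Denom → 238 + 13.03 = 251.03
RR3 = 128 / 251.03 = 0.5099

51.0%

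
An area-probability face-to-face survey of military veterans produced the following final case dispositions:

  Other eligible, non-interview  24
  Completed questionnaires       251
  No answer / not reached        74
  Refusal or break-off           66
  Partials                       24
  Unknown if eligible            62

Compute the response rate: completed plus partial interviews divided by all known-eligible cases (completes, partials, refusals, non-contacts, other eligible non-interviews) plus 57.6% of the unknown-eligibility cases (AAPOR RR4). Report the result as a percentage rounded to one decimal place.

Top = 251 + 24 = 275
Determined eligible = 251 + 24 + 66 + 74 + 24 = 439
e × U = 0.5760 × 62 = 35.71
Denom = 439 + 35.71 = 474.71
RR4 = 275 / 474.71 = 0.5793

57.9%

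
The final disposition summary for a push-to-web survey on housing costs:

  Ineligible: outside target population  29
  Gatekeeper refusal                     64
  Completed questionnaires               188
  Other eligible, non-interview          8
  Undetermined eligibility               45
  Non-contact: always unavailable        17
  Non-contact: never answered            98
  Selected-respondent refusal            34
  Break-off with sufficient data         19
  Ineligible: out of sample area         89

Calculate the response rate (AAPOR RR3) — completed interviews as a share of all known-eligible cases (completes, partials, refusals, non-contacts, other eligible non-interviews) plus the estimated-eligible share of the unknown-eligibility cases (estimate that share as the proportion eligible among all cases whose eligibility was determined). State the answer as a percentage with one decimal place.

40.6%

Declined to participate = 64 + 34 = 98
No answer / not reached = 98 + 17 = 115
Ineligible = 29 + 89 = 118
Top = 188
Known eligible = 188 + 19 + 98 + 115 + 8 = 428
e = 428 / (428 + 118) = 428 / 546 = 0.7839
Estimated eligible among unknowns = 0.7839 × 45 = 35.28
Base = 428 + 35.28 = 463.28
RR3 = 188 / 463.28 = 0.4058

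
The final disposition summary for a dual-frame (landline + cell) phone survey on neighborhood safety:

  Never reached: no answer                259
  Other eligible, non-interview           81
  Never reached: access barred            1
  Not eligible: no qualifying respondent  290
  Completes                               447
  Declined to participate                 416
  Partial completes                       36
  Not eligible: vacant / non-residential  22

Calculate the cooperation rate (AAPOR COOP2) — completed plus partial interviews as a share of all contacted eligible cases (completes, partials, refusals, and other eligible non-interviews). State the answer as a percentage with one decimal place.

No contact after all attempts = 259 + 1 = 260
Not eligible = 290 + 22 = 312
Num → 447 + 36 = 483
Denom → 447 + 36 + 416 + 81 = 980
COOP2 = 483 / 980 = 0.4929

49.3%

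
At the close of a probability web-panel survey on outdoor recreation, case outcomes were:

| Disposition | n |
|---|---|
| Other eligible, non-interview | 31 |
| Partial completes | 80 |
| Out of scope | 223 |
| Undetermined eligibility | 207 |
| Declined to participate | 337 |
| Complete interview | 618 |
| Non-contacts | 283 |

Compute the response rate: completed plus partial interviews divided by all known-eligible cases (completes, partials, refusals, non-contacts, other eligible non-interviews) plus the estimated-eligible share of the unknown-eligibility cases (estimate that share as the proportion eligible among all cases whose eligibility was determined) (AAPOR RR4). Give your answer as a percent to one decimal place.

45.7%

Num: 618 + 80 = 698
Eligible (known): 618 + 80 + 337 + 283 + 31 = 1349
e = 1349 / (1349 + 223) = 1349 / 1572 = 0.8581
Eligible share of unknowns: 0.8581 × 207 = 177.63
Denominator: 1349 + 177.63 = 1526.63
RR4 = 698 / 1526.63 = 0.4572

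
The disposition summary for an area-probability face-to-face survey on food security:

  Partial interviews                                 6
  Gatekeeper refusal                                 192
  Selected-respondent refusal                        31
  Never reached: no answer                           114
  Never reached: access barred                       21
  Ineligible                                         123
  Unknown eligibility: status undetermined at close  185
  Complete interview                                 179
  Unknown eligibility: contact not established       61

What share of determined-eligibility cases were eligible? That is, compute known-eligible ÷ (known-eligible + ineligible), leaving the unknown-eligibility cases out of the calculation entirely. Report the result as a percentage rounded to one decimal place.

81.5%

Refused = 192 + 31 = 223
No answer / not reached = 114 + 21 = 135
Unknown if eligible = 61 + 185 = 246
Eligible (known) = 179 + 6 + 223 + 135 = 543
e = 543 / (543 + 123) = 543 / 666 = 0.8153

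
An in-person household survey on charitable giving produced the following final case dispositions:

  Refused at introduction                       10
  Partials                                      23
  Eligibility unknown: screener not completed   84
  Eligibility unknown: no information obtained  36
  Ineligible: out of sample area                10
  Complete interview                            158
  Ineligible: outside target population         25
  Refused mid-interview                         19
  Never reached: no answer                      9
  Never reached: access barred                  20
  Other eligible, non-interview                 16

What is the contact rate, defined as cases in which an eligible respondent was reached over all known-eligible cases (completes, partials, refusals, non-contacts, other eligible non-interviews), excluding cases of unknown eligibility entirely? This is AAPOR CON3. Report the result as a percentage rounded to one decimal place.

Refusals = 10 + 19 = 29
Non-contacts = 9 + 20 = 29
Eligibility not determined = 84 + 36 = 120
Ineligible = 25 + 10 = 35
Num = 158 + 23 + 29 + 16 = 226
Denominator = 158 + 23 + 29 + 29 + 16 = 255
CON3 = 226 / 255 = 0.8863

88.6%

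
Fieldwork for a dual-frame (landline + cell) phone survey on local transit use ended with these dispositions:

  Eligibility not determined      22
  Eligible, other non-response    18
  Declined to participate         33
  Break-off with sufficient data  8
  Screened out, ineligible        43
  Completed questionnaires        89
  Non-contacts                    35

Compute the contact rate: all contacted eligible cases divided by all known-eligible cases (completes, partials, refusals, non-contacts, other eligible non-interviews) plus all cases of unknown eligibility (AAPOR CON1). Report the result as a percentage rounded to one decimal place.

Top → 89 + 8 + 33 + 18 = 148
Denom → 89 + 8 + 33 + 35 + 18 + 22 = 205
CON1 = 148 / 205 = 0.7220

72.2%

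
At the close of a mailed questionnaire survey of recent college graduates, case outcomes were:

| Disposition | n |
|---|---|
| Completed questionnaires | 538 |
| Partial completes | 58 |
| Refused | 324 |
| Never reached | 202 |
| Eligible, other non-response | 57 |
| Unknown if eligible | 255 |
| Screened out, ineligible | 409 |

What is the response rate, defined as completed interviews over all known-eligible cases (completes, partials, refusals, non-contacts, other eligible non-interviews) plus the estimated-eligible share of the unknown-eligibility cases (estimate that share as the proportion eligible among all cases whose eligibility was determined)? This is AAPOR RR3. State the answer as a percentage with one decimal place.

39.3%

Num → 538
Eligible (known) → 538 + 58 + 324 + 202 + 57 = 1179
e = 1179 / (1179 + 409) = 1179 / 1588 = 0.7424
e × U → 0.7424 × 255 = 189.31
Denom → 1179 + 189.31 = 1368.31
RR3 = 538 / 1368.31 = 0.3932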